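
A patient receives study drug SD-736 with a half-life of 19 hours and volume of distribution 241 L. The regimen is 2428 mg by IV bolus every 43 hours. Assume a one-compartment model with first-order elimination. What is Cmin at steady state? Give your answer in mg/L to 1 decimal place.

k = ln2/t½ = ln2/19 ≈ 0.036481 h⁻¹; fraction remaining f = e^(−kτ) = e^(−0.036481×43) ≈ 0.2083.
Single-dose peak C₀ = D/Vd = 2428/241 ≈ 10.075 mg/L.
Steady-state trough Cmin,ss = C₀·f/(1−f) ≈ 10.075 × 0.2083/0.7917 ≈ 2.651 mg/L.

2.7 mg/L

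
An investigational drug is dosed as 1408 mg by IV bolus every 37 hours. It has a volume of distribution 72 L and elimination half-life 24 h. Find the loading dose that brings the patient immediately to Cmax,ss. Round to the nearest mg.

2145 mg

f = (1/2)^(37/24) ≈ 0.343488; accumulation ratio R = 1/(1−f) ≈ 1.52320.
Loading dose to hit Cmax,ss on first dose: D_load = D_maint·R ≈ 1408 × 1.52320 ≈ 2144.67 mg.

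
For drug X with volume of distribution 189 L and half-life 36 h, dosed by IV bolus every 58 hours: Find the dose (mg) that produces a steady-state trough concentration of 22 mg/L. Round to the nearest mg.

8544 mg

τ/t½ = 58/36 ≈ 1.6111, so f = (1/2)^(58/36) ≈ 0.327346.
Cmin,ss = (D/Vd)·f/(1−f), so D = Cmin,ss·Vd·(1−f)/f.
D = 22 × 189 × (1−f)/f ≈ 22 × 189 × 2.05487 ≈ 8544.15 mg.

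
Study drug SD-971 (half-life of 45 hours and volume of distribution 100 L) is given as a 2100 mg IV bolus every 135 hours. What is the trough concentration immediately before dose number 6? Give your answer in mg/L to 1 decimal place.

f = (1/2)^(τ/t½) = (1/2)^(135/45) ≈ 0.1250.
C₀ = D/Vd = 2100/100 ≈ 21.000 mg/L.
Before the 6th dose, 5 doses have been given. Superposition: Cmin = C₀·(f + f² + … + f^5).
≈ 21.000 × (0.1250 + 0.0156 + 0.0020 + 0.0002 + 0.0000) ≈ 21.000 × 0.1428 ≈ 2.999 mg/L.

3.0 mg/L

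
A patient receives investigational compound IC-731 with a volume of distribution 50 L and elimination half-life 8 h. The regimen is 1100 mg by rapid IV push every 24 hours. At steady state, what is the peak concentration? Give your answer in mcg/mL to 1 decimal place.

25.1 mcg/mL

The dosing interval is 3 half-lives, so f = 2^(−3) = 0.125.
Accumulation ratio R = 1/(1 − f) = 1/0.875 = 8/7.
Single-dose peak C₀ = D/Vd = 1100/50 = 22 mcg/mL.
Steady-state peak Cmax,ss = C₀·R = 22 × 8/7 ≈ 25.143 mcg/mL.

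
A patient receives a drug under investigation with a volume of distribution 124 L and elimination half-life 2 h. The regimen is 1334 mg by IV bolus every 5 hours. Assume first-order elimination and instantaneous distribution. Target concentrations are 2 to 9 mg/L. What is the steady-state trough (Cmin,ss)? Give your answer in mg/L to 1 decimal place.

τ/t½ = 5/2 ≈ 2.5, so fraction remaining f = (1/2)^(5/2) ≈ 0.1768.
Accumulation ratio R = 1/(1 − f) ≈ 1/0.8232 ≈ 1.2148.
Single-dose peak C₀ = D/Vd = 1334/124 ≈ 10.758 mg/L.
Cmax,ss = C₀/(1 − f) ≈ 10.758/0.8232 ≈ 13.069 mg/L.
Steady-state trough Cmin,ss = Cmax,ss·f ≈ 13.069 × 0.1768 ≈ 2.311 mg/L.
Trough 2.3 mg/L vs MEC 2 mg/L: adequate.

2.3 mg/L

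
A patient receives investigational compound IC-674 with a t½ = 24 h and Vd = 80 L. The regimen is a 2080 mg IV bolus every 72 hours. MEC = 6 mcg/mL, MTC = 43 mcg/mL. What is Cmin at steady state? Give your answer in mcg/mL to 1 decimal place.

3.7 mcg/mL

τ = 72 h = 3 half-lives, so f = (1/2)^3 = 0.125.
Accumulation ratio R = 1/(1 − f) = 1/0.875 = 8/7.
Single-dose peak C₀ = D/Vd = 2080/80 = 26 mcg/mL.
Steady-state peak Cmax,ss = C₀·R = 26 × 8/7 ≈ 29.714 mcg/mL.
Steady-state trough Cmin,ss = Cmax,ss·f ≈ 29.714 × 0.125 ≈ 3.714 mcg/mL.
Trough 3.7 mcg/mL vs MEC 6 mcg/mL: subtherapeutic.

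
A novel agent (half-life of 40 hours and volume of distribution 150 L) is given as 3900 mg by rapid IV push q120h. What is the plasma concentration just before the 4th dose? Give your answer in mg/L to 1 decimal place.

3.7 mg/L

f = (1/2)^(τ/t½) = (1/2)^(120/40) ≈ 0.1250.
C₀ = D/Vd = 3900/150 ≈ 26.000 mg/L.
Before the 4th dose, 3 doses have been given. Superposition: Cmin = C₀·(f + f² + … + f^3).
≈ 26.000 × (0.1250 + 0.0156 + 0.0020) ≈ 26.000 × 0.1426 ≈ 3.708 mg/L.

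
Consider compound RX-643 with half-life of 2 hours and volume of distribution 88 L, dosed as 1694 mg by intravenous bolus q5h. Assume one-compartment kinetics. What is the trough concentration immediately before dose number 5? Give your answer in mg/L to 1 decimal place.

f = (1/2)^(τ/t½) = (1/2)^(5/2) ≈ 0.1768.
C₀ = D/Vd = 1694/88 ≈ 19.250 mg/L.
Before the 5th dose, 4 doses have been given. Superposition: Cmin = C₀·(f + f² + … + f^4).
≈ 19.250 × (0.1768 + 0.0313 + 0.0055 + 0.0010) ≈ 19.250 × 0.2146 ≈ 4.131 mg/L.

4.1 mg/L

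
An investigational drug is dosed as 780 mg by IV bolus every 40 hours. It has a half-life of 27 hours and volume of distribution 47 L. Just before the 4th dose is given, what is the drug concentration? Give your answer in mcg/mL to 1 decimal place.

8.8 mcg/mL

f = (1/2)^(τ/t½) = (1/2)^(40/27) ≈ 0.3581.
C₀ = D/Vd = 780/47 ≈ 16.596 mcg/mL.
Before the 4th dose, 3 doses have been given. Superposition: Cmin = C₀·(f + f² + … + f^3).
≈ 16.596 × (0.3581 + 0.1282 + 0.0459) ≈ 16.596 × 0.5322 ≈ 8.832 mcg/mL.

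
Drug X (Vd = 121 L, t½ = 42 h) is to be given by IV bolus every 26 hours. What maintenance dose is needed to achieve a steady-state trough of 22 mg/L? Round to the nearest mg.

τ/t½ = 26/42 ≈ 0.61905, so f = (1/2)^(26/42) ≈ 0.651101.
Cmin,ss = (D/Vd)·f/(1−f), so D = Cmin,ss·Vd·(1−f)/f.
D = 22 × 121 × (1−f)/f ≈ 22 × 121 × 0.53586 ≈ 1426.46 mg.

1426 mg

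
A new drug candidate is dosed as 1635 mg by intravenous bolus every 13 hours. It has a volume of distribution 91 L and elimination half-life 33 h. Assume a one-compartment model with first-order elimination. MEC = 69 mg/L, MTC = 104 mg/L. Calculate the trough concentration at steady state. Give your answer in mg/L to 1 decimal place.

Over one 13-h interval, 13/33 ≈ 0.39394 half-lives elapse, leaving f ≈ 0.7610 of each dose.
At steady state, accumulation factor R = 1/(1 − e^(−kτ)) ≈ 4.1841.
Single-dose peak C₀ = D/Vd = 1635/91 ≈ 17.967 mg/L.
Steady-state peak Cmax,ss = C₀·R ≈ 17.967 × 4.1841 ≈ 75.176 mg/L.
Steady-state trough Cmin,ss = Cmax,ss·f ≈ 75.176 × 0.7610 ≈ 57.209 mg/L.
Trough 57.2 mg/L vs MEC 69 mg/L: subtherapeutic.

57.2 mg/L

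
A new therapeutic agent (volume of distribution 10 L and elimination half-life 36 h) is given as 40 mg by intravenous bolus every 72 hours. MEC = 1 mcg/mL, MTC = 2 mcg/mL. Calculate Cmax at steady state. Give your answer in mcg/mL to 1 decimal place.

5.3 mcg/mL

τ = 72 h = 2 half-lives, so f = (1/2)^2 = 0.25.
At steady state, R = 1/(1 − 0.25) = 4/3.
Single-dose peak C₀ = D/Vd = 40/10 = 4 mcg/mL.
Steady-state peak Cmax,ss = C₀·R = 4 × 4/3 ≈ 5.333 mcg/mL.
Peak 5.3 mcg/mL vs MTC 2 mcg/mL: exceeds toxic threshold.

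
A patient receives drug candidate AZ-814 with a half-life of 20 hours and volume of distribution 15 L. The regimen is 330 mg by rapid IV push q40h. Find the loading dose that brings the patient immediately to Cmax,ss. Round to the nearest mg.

440 mg

f = (1/2)^(40/20) ≈ 0.250000; accumulation ratio R = 1/(1−f) ≈ 1.33333.
Loading dose to hit Cmax,ss on first dose: D_load = D_maint·R ≈ 330 × 1.33333 ≈ 440.00 mg.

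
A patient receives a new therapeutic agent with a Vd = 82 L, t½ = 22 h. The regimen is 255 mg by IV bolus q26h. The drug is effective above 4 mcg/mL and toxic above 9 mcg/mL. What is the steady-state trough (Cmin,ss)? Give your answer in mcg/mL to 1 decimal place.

Over one 26-h interval, 26/22 ≈ 1.1818 half-lives elapse, leaving f ≈ 0.4408 of each dose.
Each bolus raises the concentration by D/Vd = 255/82 ≈ 3.110 mcg/mL.
Steady-state trough Cmin,ss = C₀·f/(1−f) ≈ 3.110 × 0.4408/0.5592 ≈ 2.452 mcg/mL.
Trough 2.5 mcg/mL vs MEC 4 mcg/mL: subtherapeutic.

2.5 mcg/mL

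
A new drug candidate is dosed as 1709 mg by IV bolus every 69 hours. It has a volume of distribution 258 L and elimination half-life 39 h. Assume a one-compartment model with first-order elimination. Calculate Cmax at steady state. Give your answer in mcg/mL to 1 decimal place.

Over one 69-h interval, 69/39 ≈ 1.7692 half-lives elapse, leaving f ≈ 0.2934 of each dose.
Accumulation ratio R = 1/(1 − f) ≈ 1/0.7066 ≈ 1.4152.
Single-dose peak C₀ = D/Vd = 1709/258 ≈ 6.624 mcg/mL.
Steady-state peak Cmax,ss = C₀·R ≈ 6.624 × 1.4152 ≈ 9.374 mcg/mL.

9.4 mcg/mL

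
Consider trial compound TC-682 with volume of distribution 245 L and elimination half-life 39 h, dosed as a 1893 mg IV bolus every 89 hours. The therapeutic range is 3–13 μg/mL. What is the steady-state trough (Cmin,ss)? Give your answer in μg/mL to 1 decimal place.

2.0 μg/mL

τ/t½ = 89/39 ≈ 2.2821, so fraction remaining f = (1/2)^(89/39) ≈ 0.2056.
At steady state, accumulation factor R = 1/(1 − e^(−kτ)) ≈ 1.2588.
Single-dose peak C₀ = D/Vd = 1893/245 ≈ 7.727 μg/mL.
Steady-state peak Cmax,ss = C₀·R ≈ 7.727 × 1.2588 ≈ 9.727 μg/mL.
One interval later, Cmin,ss = Cmax,ss·e^(−kτ) ≈ 9.727 × 0.2056 ≈ 2.000 μg/mL.
Trough 2.0 μg/mL vs MEC 3 μg/mL: subtherapeutic.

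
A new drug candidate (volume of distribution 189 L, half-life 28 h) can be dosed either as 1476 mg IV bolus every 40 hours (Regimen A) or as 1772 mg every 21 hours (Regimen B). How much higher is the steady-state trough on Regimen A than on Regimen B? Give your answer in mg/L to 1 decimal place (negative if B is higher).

-9.1 mg/L

Regimen A: f = (1/2)^(40/28) ≈ 0.3715; Cmin,ss = (1476/189)·f/(1−f) ≈ 4.616 mg/L.
Regimen B: f = (1/2)^(21/28) ≈ 0.5946; Cmin,ss = (1772/189)·f/(1−f) ≈ 13.751 mg/L.
Difference ≈ 4.616 − 13.751 ≈ -9.135 mg/L.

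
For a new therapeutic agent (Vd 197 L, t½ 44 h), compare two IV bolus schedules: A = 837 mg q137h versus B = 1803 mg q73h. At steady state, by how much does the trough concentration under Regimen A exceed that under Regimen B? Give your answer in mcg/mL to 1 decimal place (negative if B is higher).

-3.7 mcg/mL

Regimen A: f = (1/2)^(137/44) ≈ 0.1155; Cmin,ss = (837/197)·f/(1−f) ≈ 0.555 mcg/mL.
Regimen B: f = (1/2)^(73/44) ≈ 0.3166; Cmin,ss = (1803/197)·f/(1−f) ≈ 4.240 mcg/mL.
Difference ≈ 0.555 − 4.240 ≈ -3.685 mcg/mL.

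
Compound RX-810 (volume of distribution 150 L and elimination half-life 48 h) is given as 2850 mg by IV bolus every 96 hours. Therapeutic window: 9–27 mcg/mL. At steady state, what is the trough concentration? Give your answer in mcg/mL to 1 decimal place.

The dosing interval is 2 half-lives, so f = 2^(−2) = 0.25.
At steady state, R = 1/(1 − 0.25) = 4/3.
Single-dose peak C₀ = D/Vd = 2850/150 = 19 mcg/mL.
Steady-state peak Cmax,ss = C₀·R = 19 × 4/3 ≈ 25.333 mcg/mL.
Steady-state trough Cmin,ss = Cmax,ss·f ≈ 25.333 × 0.25 ≈ 6.333 mcg/mL.
Trough 6.3 mcg/mL vs MEC 9 mcg/mL: subtherapeutic.

6.3 mcg/mL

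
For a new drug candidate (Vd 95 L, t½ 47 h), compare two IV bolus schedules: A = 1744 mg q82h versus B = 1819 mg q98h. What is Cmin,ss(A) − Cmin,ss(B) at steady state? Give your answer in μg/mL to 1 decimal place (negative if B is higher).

Regimen A: f = (1/2)^(82/47) ≈ 0.2984; Cmin,ss = (1744/95)·f/(1−f) ≈ 7.808 μg/mL.
Regimen B: f = (1/2)^(98/47) ≈ 0.2357; Cmin,ss = (1819/95)·f/(1−f) ≈ 5.905 μg/mL.
Difference ≈ 7.808 − 5.905 ≈ 1.903 μg/mL.

1.9 μg/mL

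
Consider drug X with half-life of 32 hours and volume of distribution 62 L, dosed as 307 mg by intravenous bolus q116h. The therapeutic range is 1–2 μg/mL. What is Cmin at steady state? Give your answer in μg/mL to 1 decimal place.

0.4 μg/mL

τ/t½ = 116/32 ≈ 3.625, so fraction remaining f = (1/2)^(116/32) ≈ 0.0811.
Each bolus raises the concentration by D/Vd = 307/62 ≈ 4.952 μg/mL.
Steady-state trough Cmin,ss = C₀·f/(1−f) ≈ 4.952 × 0.0811/0.9189 ≈ 0.437 μg/mL.
Trough 0.4 μg/mL vs MEC 1 μg/mL: subtherapeutic.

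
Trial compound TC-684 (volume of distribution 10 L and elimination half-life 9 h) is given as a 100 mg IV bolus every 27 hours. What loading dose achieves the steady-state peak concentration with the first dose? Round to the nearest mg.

f = (1/2)^(27/9) ≈ 0.125000; accumulation ratio R = 1/(1−f) ≈ 1.14286.
Loading dose to hit Cmax,ss on first dose: D_load = D_maint·R ≈ 100 × 1.14286 ≈ 114.29 mg.

114 mg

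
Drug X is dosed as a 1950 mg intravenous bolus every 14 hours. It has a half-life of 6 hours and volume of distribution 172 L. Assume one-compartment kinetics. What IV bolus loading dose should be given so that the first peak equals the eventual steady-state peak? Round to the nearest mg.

f = (1/2)^(14/6) ≈ 0.198425; accumulation ratio R = 1/(1−f) ≈ 1.24754.
Loading dose to hit Cmax,ss on first dose: D_load = D_maint·R ≈ 1950 × 1.24754 ≈ 2432.70 mg.

2433 mg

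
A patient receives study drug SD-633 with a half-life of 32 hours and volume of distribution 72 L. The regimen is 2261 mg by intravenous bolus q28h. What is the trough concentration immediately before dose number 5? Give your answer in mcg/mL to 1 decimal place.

34.3 mcg/mL

f = (1/2)^(τ/t½) = (1/2)^(28/32) ≈ 0.5453.
C₀ = D/Vd = 2261/72 ≈ 31.403 mcg/mL.
Before the 5th dose, 4 doses have been given. Superposition: Cmin = C₀·(f + f² + … + f^4).
≈ 31.403 × (0.5453 + 0.2974 + 0.1621 + 0.0884) ≈ 31.403 × 1.0932 ≈ 34.330 mcg/mL.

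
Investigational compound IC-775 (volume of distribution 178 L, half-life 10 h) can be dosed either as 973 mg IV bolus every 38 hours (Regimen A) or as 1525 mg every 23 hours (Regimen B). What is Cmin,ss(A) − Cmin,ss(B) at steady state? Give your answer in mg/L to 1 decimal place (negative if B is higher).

Regimen A: f = (1/2)^(38/10) ≈ 0.0718; Cmin,ss = (973/178)·f/(1−f) ≈ 0.423 mg/L.
Regimen B: f = (1/2)^(23/10) ≈ 0.2031; Cmin,ss = (1525/178)·f/(1−f) ≈ 2.184 mg/L.
Difference ≈ 0.423 − 2.184 ≈ -1.761 mg/L.

-1.8 mg/L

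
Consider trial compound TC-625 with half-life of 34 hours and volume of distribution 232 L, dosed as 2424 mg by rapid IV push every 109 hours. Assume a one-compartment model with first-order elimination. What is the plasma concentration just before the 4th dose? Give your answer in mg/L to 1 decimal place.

1.3 mg/L

f = (1/2)^(τ/t½) = (1/2)^(109/34) ≈ 0.1084.
C₀ = D/Vd = 2424/232 ≈ 10.448 mg/L.
Before the 4th dose, 3 doses have been given. Superposition: Cmin = C₀·(f + f² + … + f^3).
≈ 10.448 × (0.1084 + 0.0118 + 0.0013) ≈ 10.448 × 0.1215 ≈ 1.269 mg/L.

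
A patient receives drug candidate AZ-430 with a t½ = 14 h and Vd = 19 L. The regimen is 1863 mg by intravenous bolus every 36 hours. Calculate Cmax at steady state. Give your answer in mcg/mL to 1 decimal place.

Over one 36-h interval, 36/14 ≈ 2.5714 half-lives elapse, leaving f ≈ 0.1682 of each dose.
Accumulation ratio R = 1/(1 − f) ≈ 1/0.8318 ≈ 1.2022.
Single-dose peak C₀ = D/Vd = 1863/19 ≈ 98.053 mcg/mL.
Cmax,ss = C₀/(1 − f) ≈ 98.053/0.8318 ≈ 117.881 mcg/mL.

117.9 mcg/mL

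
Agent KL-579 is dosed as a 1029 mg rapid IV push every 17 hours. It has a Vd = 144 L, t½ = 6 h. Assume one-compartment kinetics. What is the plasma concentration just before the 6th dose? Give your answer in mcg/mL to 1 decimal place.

1.2 mcg/mL

f = (1/2)^(τ/t½) = (1/2)^(17/6) ≈ 0.1403.
C₀ = D/Vd = 1029/144 ≈ 7.146 mcg/mL.
Before the 6th dose, 5 doses have been given. Superposition: Cmin = C₀·(f + f² + … + f^5).
≈ 7.146 × (0.1403 + 0.0197 + 0.0028 + 0.0004 + 0.0001) ≈ 7.146 × 0.1633 ≈ 1.167 mcg/mL.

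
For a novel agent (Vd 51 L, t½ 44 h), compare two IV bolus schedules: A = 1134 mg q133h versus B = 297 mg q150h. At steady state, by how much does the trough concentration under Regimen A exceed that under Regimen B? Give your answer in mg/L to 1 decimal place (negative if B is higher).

2.5 mg/L

Regimen A: f = (1/2)^(133/44) ≈ 0.1230; Cmin,ss = (1134/51)·f/(1−f) ≈ 3.119 mg/L.
Regimen B: f = (1/2)^(150/44) ≈ 0.0941; Cmin,ss = (297/51)·f/(1−f) ≈ 0.605 mg/L.
Difference ≈ 3.119 − 0.605 ≈ 2.514 mg/L.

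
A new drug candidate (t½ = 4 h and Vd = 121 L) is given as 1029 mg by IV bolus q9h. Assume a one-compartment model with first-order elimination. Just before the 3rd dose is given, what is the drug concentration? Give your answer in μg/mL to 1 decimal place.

f = (1/2)^(τ/t½) = (1/2)^(9/4) ≈ 0.2102.
C₀ = D/Vd = 1029/121 ≈ 8.504 μg/mL.
Before the 3rd dose, 2 doses have been given. Superposition: Cmin = C₀·(f + f²).
≈ 8.504 × (0.2102 + 0.0442) ≈ 8.504 × 0.2544 ≈ 2.163 μg/mL.

2.2 μg/mL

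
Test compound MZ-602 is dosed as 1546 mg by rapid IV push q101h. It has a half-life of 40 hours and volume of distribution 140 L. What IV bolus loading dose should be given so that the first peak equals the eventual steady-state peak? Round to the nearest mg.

f = (1/2)^(101/40) ≈ 0.173740; accumulation ratio R = 1/(1−f) ≈ 1.21027.
Loading dose to hit Cmax,ss on first dose: D_load = D_maint·R ≈ 1546 × 1.21027 ≈ 1871.08 mg.

1871 mg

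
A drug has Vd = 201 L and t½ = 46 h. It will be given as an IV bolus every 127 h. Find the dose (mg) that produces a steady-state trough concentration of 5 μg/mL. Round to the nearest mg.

τ/t½ = 127/46 ≈ 2.7609, so f = (1/2)^(127/46) ≈ 0.147535.
Cmin,ss = (D/Vd)·f/(1−f), so D = Cmin,ss·Vd·(1−f)/f.
D = 5 × 201 × (1−f)/f ≈ 5 × 201 × 5.77805 ≈ 5806.94 mg.

5807 mg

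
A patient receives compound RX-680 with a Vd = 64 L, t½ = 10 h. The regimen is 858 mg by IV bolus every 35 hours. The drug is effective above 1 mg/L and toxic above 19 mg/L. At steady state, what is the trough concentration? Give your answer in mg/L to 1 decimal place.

1.3 mg/L

τ/t½ = 35/10 ≈ 3.5, so fraction remaining f = (1/2)^(35/10) ≈ 0.0884.
Accumulation ratio R = 1/(1 − f) ≈ 1/0.9116 ≈ 1.0970.
Single-dose peak C₀ = D/Vd = 858/64 ≈ 13.406 mg/L.
Cmax,ss = C₀/(1 − f) ≈ 13.406/0.9116 ≈ 14.706 mg/L.
One interval later, Cmin,ss = Cmax,ss·e^(−kτ) ≈ 14.706 × 0.0884 ≈ 1.300 mg/L.
Trough 1.3 mg/L vs MEC 1 mg/L: adequate.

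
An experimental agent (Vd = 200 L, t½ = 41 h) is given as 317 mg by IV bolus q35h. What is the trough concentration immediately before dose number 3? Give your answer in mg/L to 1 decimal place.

1.4 mg/L

f = (1/2)^(τ/t½) = (1/2)^(35/41) ≈ 0.5534.
C₀ = D/Vd = 317/200 ≈ 1.585 mg/L.
Before the 3rd dose, 2 doses have been given. Superposition: Cmin = C₀·(f + f²).
≈ 1.585 × (0.5534 + 0.3063) ≈ 1.585 × 0.8597 ≈ 1.363 mg/L.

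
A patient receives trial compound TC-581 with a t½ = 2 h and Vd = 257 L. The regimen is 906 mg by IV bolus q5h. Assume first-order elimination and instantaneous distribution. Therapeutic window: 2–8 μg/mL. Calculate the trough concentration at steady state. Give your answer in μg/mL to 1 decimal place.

0.8 μg/mL

τ/t½ = 5/2 ≈ 2.5, so fraction remaining f = (1/2)^(5/2) ≈ 0.1768.
Single-dose peak C₀ = D/Vd = 906/257 ≈ 3.525 μg/mL.
Steady-state trough Cmin,ss = C₀·f/(1−f) ≈ 3.525 × 0.1768/0.8232 ≈ 0.757 μg/mL.
Trough 0.8 μg/mL vs MEC 2 μg/mL: subtherapeutic.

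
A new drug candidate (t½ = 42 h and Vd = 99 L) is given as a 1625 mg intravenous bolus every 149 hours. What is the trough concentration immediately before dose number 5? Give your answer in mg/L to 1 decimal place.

1.5 mg/L

f = (1/2)^(τ/t½) = (1/2)^(149/42) ≈ 0.0855.
C₀ = D/Vd = 1625/99 ≈ 16.414 mg/L.
Before the 5th dose, 4 doses have been given. Superposition: Cmin = C₀·(f + f² + … + f^4).
≈ 16.414 × (0.0855 + 0.0073 + 0.0006 + 0.0001) ≈ 16.414 × 0.0935 ≈ 1.535 mg/L.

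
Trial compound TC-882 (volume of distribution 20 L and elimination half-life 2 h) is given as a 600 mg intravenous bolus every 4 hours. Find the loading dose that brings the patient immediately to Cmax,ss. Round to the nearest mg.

800 mg

f = (1/2)^(4/2) ≈ 0.250000; accumulation ratio R = 1/(1−f) ≈ 1.33333.
Loading dose to hit Cmax,ss on first dose: D_load = D_maint·R ≈ 600 × 1.33333 ≈ 800.00 mg.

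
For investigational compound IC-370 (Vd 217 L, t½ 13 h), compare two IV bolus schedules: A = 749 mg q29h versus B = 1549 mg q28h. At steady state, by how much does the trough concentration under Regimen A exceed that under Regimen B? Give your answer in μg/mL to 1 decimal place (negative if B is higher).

Regimen A: f = (1/2)^(29/13) ≈ 0.2130; Cmin,ss = (749/217)·f/(1−f) ≈ 0.934 μg/mL.
Regimen B: f = (1/2)^(28/13) ≈ 0.2247; Cmin,ss = (1549/217)·f/(1−f) ≈ 2.069 μg/mL.
Difference ≈ 0.934 − 2.069 ≈ -1.135 μg/mL.

-1.1 μg/mL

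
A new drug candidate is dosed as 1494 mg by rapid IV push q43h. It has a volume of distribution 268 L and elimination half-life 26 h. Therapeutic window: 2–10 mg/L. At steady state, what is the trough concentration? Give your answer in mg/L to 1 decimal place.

2.6 mg/L

Over one 43-h interval, 43/26 ≈ 1.6538 half-lives elapse, leaving f ≈ 0.3178 of each dose.
Accumulation ratio R = 1/(1 − f) ≈ 1/0.6822 ≈ 1.4658.
Single-dose peak C₀ = D/Vd = 1494/268 ≈ 5.575 mg/L.
Cmax,ss = C₀/(1 − f) ≈ 5.575/0.6822 ≈ 8.172 mg/L.
Steady-state trough Cmin,ss = Cmax,ss·f ≈ 8.172 × 0.3178 ≈ 2.597 mg/L.
Trough 2.6 mg/L vs MEC 2 mg/L: adequate.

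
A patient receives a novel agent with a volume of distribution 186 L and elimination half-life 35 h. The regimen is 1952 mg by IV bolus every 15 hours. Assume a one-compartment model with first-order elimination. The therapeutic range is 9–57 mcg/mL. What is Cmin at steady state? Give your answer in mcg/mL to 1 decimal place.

Over one 15-h interval, 15/35 ≈ 0.42857 half-lives elapse, leaving f ≈ 0.7430 of each dose.
At steady state, accumulation factor R = 1/(1 − e^(−kτ)) ≈ 3.8911.
Single-dose peak C₀ = D/Vd = 1952/186 ≈ 10.495 mcg/mL.
Cmax,ss = C₀/(1 − f) ≈ 10.495/0.2570 ≈ 40.837 mcg/mL.
Steady-state trough Cmin,ss = Cmax,ss·f ≈ 40.837 × 0.7430 ≈ 30.342 mcg/mL.
Trough 30.3 mcg/mL vs MEC 9 mcg/mL: adequate.

30.3 mcg/mL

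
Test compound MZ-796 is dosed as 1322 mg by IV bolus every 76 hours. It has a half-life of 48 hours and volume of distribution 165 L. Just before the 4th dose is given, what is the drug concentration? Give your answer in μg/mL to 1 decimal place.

f = (1/2)^(τ/t½) = (1/2)^(76/48) ≈ 0.3337.
C₀ = D/Vd = 1322/165 ≈ 8.012 μg/mL.
Before the 4th dose, 3 doses have been given. Superposition: Cmin = C₀·(f + f² + … + f^3).
≈ 8.012 × (0.3337 + 0.1114 + 0.0372) ≈ 8.012 × 0.4823 ≈ 3.864 μg/mL.

3.9 μg/mL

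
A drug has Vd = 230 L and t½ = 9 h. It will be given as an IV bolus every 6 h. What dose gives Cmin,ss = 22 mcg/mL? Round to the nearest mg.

τ/t½ = 6/9 ≈ 0.66667, so f = (1/2)^(6/9) ≈ 0.629961.
Cmin,ss = (D/Vd)·f/(1−f), so D = Cmin,ss·Vd·(1−f)/f.
D = 22 × 230 × (1−f)/f ≈ 22 × 230 × 0.58740 ≈ 2972.24 mg.

2972 mg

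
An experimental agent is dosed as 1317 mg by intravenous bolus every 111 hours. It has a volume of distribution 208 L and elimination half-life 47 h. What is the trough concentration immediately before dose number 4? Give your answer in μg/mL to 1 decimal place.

f = (1/2)^(τ/t½) = (1/2)^(111/47) ≈ 0.1946.
C₀ = D/Vd = 1317/208 ≈ 6.332 μg/mL.
Before the 4th dose, 3 doses have been given. Superposition: Cmin = C₀·(f + f² + … + f^3).
≈ 6.332 × (0.1946 + 0.0379 + 0.0074) ≈ 6.332 × 0.2399 ≈ 1.519 μg/mL.

1.5 μg/mL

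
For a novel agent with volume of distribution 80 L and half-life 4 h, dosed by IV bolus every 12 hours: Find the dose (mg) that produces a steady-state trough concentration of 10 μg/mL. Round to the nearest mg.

5600 mg

τ/t½ = 12/4 ≈ 3, so f = (1/2)^(12/4) ≈ 0.125000.
Cmin,ss = (D/Vd)·f/(1−f), so D = Cmin,ss·Vd·(1−f)/f.
D = 10 × 80 × (1−f)/f ≈ 10 × 80 × 7.00000 ≈ 5600.00 mg.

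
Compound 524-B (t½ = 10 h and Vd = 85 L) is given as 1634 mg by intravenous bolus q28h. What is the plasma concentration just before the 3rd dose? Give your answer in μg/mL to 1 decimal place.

f = (1/2)^(τ/t½) = (1/2)^(28/10) ≈ 0.1436.
C₀ = D/Vd = 1634/85 ≈ 19.224 μg/mL.
Before the 3rd dose, 2 doses have been given. Superposition: Cmin = C₀·(f + f²).
≈ 19.224 × (0.1436 + 0.0206) ≈ 19.224 × 0.1642 ≈ 3.157 μg/mL.

3.2 μg/mL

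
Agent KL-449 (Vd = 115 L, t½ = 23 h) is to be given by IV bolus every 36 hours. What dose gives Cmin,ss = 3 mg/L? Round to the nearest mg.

τ/t½ = 36/23 ≈ 1.5652, so f = (1/2)^(36/23) ≈ 0.337927.
Cmin,ss = (D/Vd)·f/(1−f), so D = Cmin,ss·Vd·(1−f)/f.
D = 3 × 115 × (1−f)/f ≈ 3 × 115 × 1.95922 ≈ 675.93 mg.

676 mg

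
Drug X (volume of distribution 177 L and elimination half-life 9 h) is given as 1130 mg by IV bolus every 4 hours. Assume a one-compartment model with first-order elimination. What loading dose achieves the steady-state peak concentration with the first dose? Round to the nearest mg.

f = (1/2)^(4/9) ≈ 0.734867; accumulation ratio R = 1/(1−f) ≈ 3.77169.
Loading dose to hit Cmax,ss on first dose: D_load = D_maint·R ≈ 1130 × 3.77169 ≈ 4262.01 mg.

4262 mg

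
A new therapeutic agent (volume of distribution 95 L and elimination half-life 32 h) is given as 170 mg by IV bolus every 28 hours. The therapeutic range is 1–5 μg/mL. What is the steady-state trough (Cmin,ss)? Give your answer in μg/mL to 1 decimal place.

2.1 μg/mL

Over one 28-h interval, 28/32 ≈ 0.875 half-lives elapse, leaving f ≈ 0.5453 of each dose.
At steady state, accumulation factor R = 1/(1 − e^(−kτ)) ≈ 2.1993.
Each bolus raises the concentration by D/Vd = 170/95 ≈ 1.789 μg/mL.
Steady-state peak Cmax,ss = C₀·R ≈ 1.789 × 2.1993 ≈ 3.935 μg/mL.
One interval later, Cmin,ss = Cmax,ss·e^(−kτ) ≈ 3.935 × 0.5453 ≈ 2.146 μg/mL.
Trough 2.1 μg/mL vs MEC 1 μg/mL: adequate.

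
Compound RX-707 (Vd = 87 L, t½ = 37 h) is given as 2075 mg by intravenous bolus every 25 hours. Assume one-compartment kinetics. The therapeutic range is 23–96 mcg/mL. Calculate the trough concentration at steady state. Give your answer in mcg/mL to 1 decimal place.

Over one 25-h interval, 25/37 ≈ 0.67568 half-lives elapse, leaving f ≈ 0.6260 of each dose.
Each bolus raises the concentration by D/Vd = 2075/87 ≈ 23.851 mcg/mL.
Steady-state trough Cmin,ss = C₀·f/(1−f) ≈ 23.851 × 0.6260/0.3740 ≈ 39.922 mcg/mL.
Trough 39.9 mcg/mL vs MEC 23 mcg/mL: adequate.

39.9 mcg/mL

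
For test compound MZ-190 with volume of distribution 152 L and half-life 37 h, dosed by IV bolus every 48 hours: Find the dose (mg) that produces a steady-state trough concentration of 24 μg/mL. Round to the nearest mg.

5318 mg

τ/t½ = 48/37 ≈ 1.2973, so f = (1/2)^(48/37) ≈ 0.406888.
Cmin,ss = (D/Vd)·f/(1−f), so D = Cmin,ss·Vd·(1−f)/f.
D = 24 × 152 × (1−f)/f ≈ 24 × 152 × 1.45768 ≈ 5317.62 mg.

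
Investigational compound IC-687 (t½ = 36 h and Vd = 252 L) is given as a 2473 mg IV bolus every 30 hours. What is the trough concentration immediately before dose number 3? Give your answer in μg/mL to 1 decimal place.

f = (1/2)^(τ/t½) = (1/2)^(30/36) ≈ 0.5612.
C₀ = D/Vd = 2473/252 ≈ 9.813 μg/mL.
Before the 3rd dose, 2 doses have been given. Superposition: Cmin = C₀·(f + f²).
≈ 9.813 × (0.5612 + 0.3149) ≈ 9.813 × 0.8761 ≈ 8.597 μg/mL.

8.6 μg/mL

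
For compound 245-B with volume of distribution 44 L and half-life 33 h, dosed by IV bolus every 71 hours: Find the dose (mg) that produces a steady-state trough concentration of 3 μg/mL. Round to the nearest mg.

454 mg

τ/t½ = 71/33 ≈ 2.1515, so f = (1/2)^(71/33) ≈ 0.225076.
Cmin,ss = (D/Vd)·f/(1−f), so D = Cmin,ss·Vd·(1−f)/f.
D = 3 × 44 × (1−f)/f ≈ 3 × 44 × 3.44294 ≈ 454.47 mg.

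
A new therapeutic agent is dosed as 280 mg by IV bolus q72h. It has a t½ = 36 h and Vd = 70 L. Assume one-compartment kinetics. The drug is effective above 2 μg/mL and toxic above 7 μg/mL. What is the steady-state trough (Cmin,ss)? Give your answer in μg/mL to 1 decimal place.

τ = 72 h = 2 half-lives, so f = (1/2)^2 = 0.25.
Accumulation ratio R = 1/(1 − f) = 1/0.75 = 4/3.
Single-dose peak C₀ = D/Vd = 280/70 = 4 μg/mL.
Steady-state peak Cmax,ss = C₀·R = 4 × 4/3 ≈ 5.333 μg/mL.
Steady-state trough Cmin,ss = Cmax,ss·f ≈ 5.333 × 0.25 ≈ 1.333 μg/mL.
Trough 1.3 μg/mL vs MEC 2 μg/mL: subtherapeutic.

1.3 μg/mL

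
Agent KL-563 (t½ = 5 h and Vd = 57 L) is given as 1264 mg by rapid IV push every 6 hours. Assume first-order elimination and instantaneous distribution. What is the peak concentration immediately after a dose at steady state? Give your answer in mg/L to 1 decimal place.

39.3 mg/L

τ/t½ = 6/5 ≈ 1.2, so fraction remaining f = (1/2)^(6/5) ≈ 0.4353.
Accumulation ratio R = 1/(1 − f) ≈ 1/0.5647 ≈ 1.7709.
Single-dose peak C₀ = D/Vd = 1264/57 ≈ 22.175 mg/L.
Cmax,ss = C₀/(1 − f) ≈ 22.175/0.5647 ≈ 39.269 mg/L.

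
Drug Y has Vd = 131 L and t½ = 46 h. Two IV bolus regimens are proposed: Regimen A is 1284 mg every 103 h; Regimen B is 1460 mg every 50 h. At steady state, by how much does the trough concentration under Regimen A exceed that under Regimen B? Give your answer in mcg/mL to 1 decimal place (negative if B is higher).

Regimen A: f = (1/2)^(103/46) ≈ 0.2118; Cmin,ss = (1284/131)·f/(1−f) ≈ 2.634 mcg/mL.
Regimen B: f = (1/2)^(50/46) ≈ 0.4708; Cmin,ss = (1460/131)·f/(1−f) ≈ 9.915 mcg/mL.
Difference ≈ 2.634 − 9.915 ≈ -7.281 mcg/mL.

-7.3 mcg/mL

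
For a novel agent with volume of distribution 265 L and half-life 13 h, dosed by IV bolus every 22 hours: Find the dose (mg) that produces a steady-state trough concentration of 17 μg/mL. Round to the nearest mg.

10054 mg

τ/t½ = 22/13 ≈ 1.6923, so f = (1/2)^(22/13) ≈ 0.309432.
Cmin,ss = (D/Vd)·f/(1−f), so D = Cmin,ss·Vd·(1−f)/f.
D = 17 × 265 × (1−f)/f ≈ 17 × 265 × 2.23173 ≈ 10053.94 mg.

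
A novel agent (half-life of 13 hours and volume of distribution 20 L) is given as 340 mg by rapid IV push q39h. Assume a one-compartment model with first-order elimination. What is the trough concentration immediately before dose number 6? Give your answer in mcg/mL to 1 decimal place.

2.4 mcg/mL

f = (1/2)^(τ/t½) = (1/2)^(39/13) ≈ 0.1250.
C₀ = D/Vd = 340/20 ≈ 17.000 mcg/mL.
Before the 6th dose, 5 doses have been given. Superposition: Cmin = C₀·(f + f² + … + f^5).
≈ 17.000 × (0.1250 + 0.0156 + 0.0020 + 0.0002 + 0.0000) ≈ 17.000 × 0.1428 ≈ 2.428 mcg/mL.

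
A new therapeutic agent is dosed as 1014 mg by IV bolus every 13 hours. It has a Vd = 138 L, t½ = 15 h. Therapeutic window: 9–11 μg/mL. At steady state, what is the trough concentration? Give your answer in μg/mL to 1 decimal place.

8.9 μg/mL

τ/t½ = 13/15 ≈ 0.86667, so fraction remaining f = (1/2)^(13/15) ≈ 0.5484.
At steady state, accumulation factor R = 1/(1 − e^(−kτ)) ≈ 2.2143.
Each bolus raises the concentration by D/Vd = 1014/138 ≈ 7.348 μg/mL.
Cmax,ss = C₀/(1 − f) ≈ 7.348/0.4516 ≈ 16.271 μg/mL.
Steady-state trough Cmin,ss = Cmax,ss·f ≈ 16.271 × 0.5484 ≈ 8.923 μg/mL.
Trough 8.9 μg/mL vs MEC 9 μg/mL: subtherapeutic.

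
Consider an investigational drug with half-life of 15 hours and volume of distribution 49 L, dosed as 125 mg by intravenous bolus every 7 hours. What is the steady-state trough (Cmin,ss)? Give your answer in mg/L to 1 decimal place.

6.7 mg/L

k = ln2/t½ = ln2/15 ≈ 0.046210 h⁻¹; fraction remaining f = e^(−kτ) = e^(−0.046210×7) ≈ 0.7236.
Accumulation ratio R = 1/(1 − f) ≈ 1/0.2764 ≈ 3.6179.
Each bolus raises the concentration by D/Vd = 125/49 ≈ 2.551 mg/L.
Cmax,ss = C₀/(1 − f) ≈ 2.551/0.2764 ≈ 9.229 mg/L.
One interval later, Cmin,ss = Cmax,ss·e^(−kτ) ≈ 9.229 × 0.7236 ≈ 6.678 mg/L.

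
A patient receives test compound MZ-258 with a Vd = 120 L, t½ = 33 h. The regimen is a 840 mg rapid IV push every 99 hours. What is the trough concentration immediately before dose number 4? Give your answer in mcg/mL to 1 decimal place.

f = (1/2)^(τ/t½) = (1/2)^(99/33) ≈ 0.1250.
C₀ = D/Vd = 840/120 ≈ 7.000 mcg/mL.
Before the 4th dose, 3 doses have been given. Superposition: Cmin = C₀·(f + f² + … + f^3).
≈ 7.000 × (0.1250 + 0.0156 + 0.0020) ≈ 7.000 × 0.1426 ≈ 0.998 mcg/mL.

1.0 mcg/mL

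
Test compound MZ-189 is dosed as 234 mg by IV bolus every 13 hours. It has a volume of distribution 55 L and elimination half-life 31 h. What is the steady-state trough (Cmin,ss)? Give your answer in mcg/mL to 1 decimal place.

12.6 mcg/mL

Over one 13-h interval, 13/31 ≈ 0.41935 half-lives elapse, leaving f ≈ 0.7478 of each dose.
Accumulation ratio R = 1/(1 − f) ≈ 1/0.2522 ≈ 3.9651.
Each bolus raises the concentration by D/Vd = 234/55 ≈ 4.255 mcg/mL.
Steady-state peak Cmax,ss = C₀·R ≈ 4.255 × 3.9651 ≈ 16.872 mcg/mL.
One interval later, Cmin,ss = Cmax,ss·e^(−kτ) ≈ 16.872 × 0.7478 ≈ 12.617 mcg/mL.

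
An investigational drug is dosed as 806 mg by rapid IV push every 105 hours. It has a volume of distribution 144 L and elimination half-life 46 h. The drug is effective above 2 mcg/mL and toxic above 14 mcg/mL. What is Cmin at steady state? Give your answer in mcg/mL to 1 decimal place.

τ/t½ = 105/46 ≈ 2.2826, so fraction remaining f = (1/2)^(105/46) ≈ 0.2055.
At steady state, accumulation factor R = 1/(1 − e^(−kτ)) ≈ 1.2587.
Single-dose peak C₀ = D/Vd = 806/144 ≈ 5.597 mcg/mL.
Cmax,ss = C₀/(1 − f) ≈ 5.597/0.7945 ≈ 7.045 mcg/mL.
Steady-state trough Cmin,ss = Cmax,ss·f ≈ 7.045 × 0.2055 ≈ 1.448 mcg/mL.
Trough 1.4 mcg/mL vs MEC 2 mcg/mL: subtherapeutic.

1.4 mcg/mL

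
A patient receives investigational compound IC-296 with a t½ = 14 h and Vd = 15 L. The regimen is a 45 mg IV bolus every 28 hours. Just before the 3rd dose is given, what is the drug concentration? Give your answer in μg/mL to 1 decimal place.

0.9 μg/mL

f = (1/2)^(τ/t½) = (1/2)^(28/14) ≈ 0.2500.
C₀ = D/Vd = 45/15 ≈ 3.000 μg/mL.
Before the 3rd dose, 2 doses have been given. Superposition: Cmin = C₀·(f + f²).
≈ 3.000 × (0.2500 + 0.0625) ≈ 3.000 × 0.3125 ≈ 0.938 μg/mL.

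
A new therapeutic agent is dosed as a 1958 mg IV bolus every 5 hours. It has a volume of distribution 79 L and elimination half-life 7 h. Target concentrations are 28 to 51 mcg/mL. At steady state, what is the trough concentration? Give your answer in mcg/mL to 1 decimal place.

38.7 mcg/mL

k = ln2/t½ = ln2/7 ≈ 0.099021 h⁻¹; fraction remaining f = e^(−kτ) = e^(−0.099021×5) ≈ 0.6095.
At steady state, accumulation factor R = 1/(1 − e^(−kτ)) ≈ 2.5608.
Each bolus raises the concentration by D/Vd = 1958/79 ≈ 24.785 mcg/mL.
Steady-state peak Cmax,ss = C₀·R ≈ 24.785 × 2.5608 ≈ 63.469 mcg/mL.
Steady-state trough Cmin,ss = Cmax,ss·f ≈ 63.469 × 0.6095 ≈ 38.684 mcg/mL.
Trough 38.7 mcg/mL vs MEC 28 mcg/mL: adequate.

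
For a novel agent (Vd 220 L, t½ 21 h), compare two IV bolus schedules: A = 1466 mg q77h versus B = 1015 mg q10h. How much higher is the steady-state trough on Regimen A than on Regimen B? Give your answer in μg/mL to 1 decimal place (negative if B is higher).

Regimen A: f = (1/2)^(77/21) ≈ 0.0787; Cmin,ss = (1466/220)·f/(1−f) ≈ 0.569 μg/mL.
Regimen B: f = (1/2)^(10/21) ≈ 0.7189; Cmin,ss = (1015/220)·f/(1−f) ≈ 11.799 μg/mL.
Difference ≈ 0.569 − 11.799 ≈ -11.230 μg/mL.

-11.2 μg/mL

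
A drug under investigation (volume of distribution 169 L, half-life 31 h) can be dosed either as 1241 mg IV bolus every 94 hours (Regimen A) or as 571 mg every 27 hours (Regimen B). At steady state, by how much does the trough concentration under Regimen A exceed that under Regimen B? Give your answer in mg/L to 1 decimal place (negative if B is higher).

-3.1 mg/L

Regimen A: f = (1/2)^(94/31) ≈ 0.1222; Cmin,ss = (1241/169)·f/(1−f) ≈ 1.022 mg/L.
Regimen B: f = (1/2)^(27/31) ≈ 0.5468; Cmin,ss = (571/169)·f/(1−f) ≈ 4.077 mg/L.
Difference ≈ 1.022 − 4.077 ≈ -3.055 mg/L.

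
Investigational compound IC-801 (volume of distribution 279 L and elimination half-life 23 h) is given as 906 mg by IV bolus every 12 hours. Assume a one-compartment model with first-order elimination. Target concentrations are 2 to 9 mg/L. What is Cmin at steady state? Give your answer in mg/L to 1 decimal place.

7.5 mg/L

τ/t½ = 12/23 ≈ 0.52174, so fraction remaining f = (1/2)^(12/23) ≈ 0.6965.
Accumulation ratio R = 1/(1 − f) ≈ 1/0.3035 ≈ 3.2949.
Each bolus raises the concentration by D/Vd = 906/279 ≈ 3.247 mg/L.
Cmax,ss = C₀/(1 − f) ≈ 3.247/0.3035 ≈ 10.699 mg/L.
One interval later, Cmin,ss = Cmax,ss·e^(−kτ) ≈ 10.699 × 0.6965 ≈ 7.452 mg/L.
Trough 7.5 mg/L vs MEC 2 mg/L: adequate.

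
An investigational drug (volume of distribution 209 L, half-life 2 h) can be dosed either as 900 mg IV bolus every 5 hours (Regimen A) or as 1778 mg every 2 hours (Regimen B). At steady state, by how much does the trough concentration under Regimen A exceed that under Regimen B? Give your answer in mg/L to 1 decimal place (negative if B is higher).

-7.6 mg/L

Regimen A: f = (1/2)^(5/2) ≈ 0.1768; Cmin,ss = (900/209)·f/(1−f) ≈ 0.925 mg/L.
Regimen B: f = (1/2)^(2/2) ≈ 0.5000; Cmin,ss = (1778/209)·f/(1−f) ≈ 8.507 mg/L.
Difference ≈ 0.925 − 8.507 ≈ -7.582 mg/L.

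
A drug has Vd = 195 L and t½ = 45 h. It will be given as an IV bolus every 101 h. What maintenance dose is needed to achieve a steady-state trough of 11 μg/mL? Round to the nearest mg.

τ/t½ = 101/45 ≈ 2.2444, so f = (1/2)^(101/45) ≈ 0.211035.
Cmin,ss = (D/Vd)·f/(1−f), so D = Cmin,ss·Vd·(1−f)/f.
D = 11 × 195 × (1−f)/f ≈ 11 × 195 × 3.73855 ≈ 8019.19 mg.

8019 mg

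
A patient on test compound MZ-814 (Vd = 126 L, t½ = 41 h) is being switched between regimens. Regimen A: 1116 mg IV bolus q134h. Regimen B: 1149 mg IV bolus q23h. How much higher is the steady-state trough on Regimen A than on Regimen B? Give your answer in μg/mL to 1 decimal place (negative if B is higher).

-18.2 μg/mL

Regimen A: f = (1/2)^(134/41) ≈ 0.1038; Cmin,ss = (1116/126)·f/(1−f) ≈ 1.026 μg/mL.
Regimen B: f = (1/2)^(23/41) ≈ 0.6778; Cmin,ss = (1149/126)·f/(1−f) ≈ 19.183 μg/mL.
Difference ≈ 1.026 − 19.183 ≈ -18.157 μg/mL.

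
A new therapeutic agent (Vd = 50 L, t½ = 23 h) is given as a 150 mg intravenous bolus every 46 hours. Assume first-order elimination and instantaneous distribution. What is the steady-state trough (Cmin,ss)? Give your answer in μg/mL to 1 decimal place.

1.0 μg/mL

τ = 46 h = 2 half-lives, so f = (1/2)^2 = 0.25.
At steady state, R = 1/(1 − 0.25) = 4/3.
Single-dose peak C₀ = D/Vd = 150/50 = 3 μg/mL.
Steady-state peak Cmax,ss = C₀·R = 3 × 4/3 ≈ 4.000 μg/mL.
Steady-state trough Cmin,ss = Cmax,ss·f ≈ 4.000 × 0.25 ≈ 1.000 μg/mL.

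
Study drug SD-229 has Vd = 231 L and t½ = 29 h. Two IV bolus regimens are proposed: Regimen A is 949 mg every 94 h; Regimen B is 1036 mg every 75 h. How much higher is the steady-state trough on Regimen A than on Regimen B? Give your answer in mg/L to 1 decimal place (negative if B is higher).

-0.4 mg/L

Regimen A: f = (1/2)^(94/29) ≈ 0.1057; Cmin,ss = (949/231)·f/(1−f) ≈ 0.486 mg/L.
Regimen B: f = (1/2)^(75/29) ≈ 0.1665; Cmin,ss = (1036/231)·f/(1−f) ≈ 0.896 mg/L.
Difference ≈ 0.486 − 0.896 ≈ -0.410 mg/L.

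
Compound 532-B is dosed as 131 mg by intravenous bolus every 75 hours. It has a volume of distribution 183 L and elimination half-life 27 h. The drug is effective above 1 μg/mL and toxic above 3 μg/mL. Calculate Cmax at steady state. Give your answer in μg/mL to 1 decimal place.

τ/t½ = 75/27 ≈ 2.7778, so fraction remaining f = (1/2)^(75/27) ≈ 0.1458.
At steady state, accumulation factor R = 1/(1 − e^(−kτ)) ≈ 1.1707.
Single-dose peak C₀ = D/Vd = 131/183 ≈ 0.716 μg/mL.
Steady-state peak Cmax,ss = C₀·R ≈ 0.716 × 1.1707 ≈ 0.838 μg/mL.
Peak 0.8 μg/mL vs MTC 3 μg/mL: below toxic threshold.

0.8 μg/mL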